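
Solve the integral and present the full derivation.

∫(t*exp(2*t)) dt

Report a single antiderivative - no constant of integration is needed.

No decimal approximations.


Step 1. Integrate ∫(t*exp(2*t)) dt by parts with u = t, dv = (exp(2*t)) dt, so v = exp(2*t)/2: now t*exp(2*t)/2 + ∫(-exp(2*t)/2) dt.
Step 2. Evaluate the standard form: now t*exp(2*t)/2 - exp(2*t)/4.
Answer: t*exp(2*t)/2 - exp(2*t)/4.


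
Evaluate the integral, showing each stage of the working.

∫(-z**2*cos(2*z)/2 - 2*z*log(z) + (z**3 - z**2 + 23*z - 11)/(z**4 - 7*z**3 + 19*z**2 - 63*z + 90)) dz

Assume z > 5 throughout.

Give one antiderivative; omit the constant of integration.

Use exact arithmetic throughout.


Step 1. Rewrite: now ∫(-2*z*log(z)) dz + ∫(-z**2*cos(2*z)/2) dz + ∫((z**3 - z**2 + 23*z - 11)/(z**4 - 7*z**3 + 19*z**2 - 63*z + 90)) dz.
Step 2. Integrate ∫(-2*z*log(z)) dz by parts with u = log(z), dv = (-2*z) dz, so v = -z**2 [assuming z > 0]: now -z**2*log(z) + ∫(z) dz + ∫(-z**2*cos(2*z)/2) dz + ∫((z**3 - z**2 + 23*z - 11)/(z**4 - 7*z**3 + 19*z**2 - 63*z + 90)) dz.
Step 3. Evaluate the standard form: now -z**2*log(z) + z**2/2 + ∫(-z**2*cos(2*z)/2) dz + ∫((z**3 - z**2 + 23*z - 11)/(z**4 - 7*z**3 + 19*z**2 - 63*z + 90)) dz.
Step 4. Integrate ∫(-z**2*cos(2*z)/2) dz by parts with u = z**2, dv = (-cos(2*z)/2) dz, so v = -sin(2*z)/4: now -z**2*log(z) - z**2*sin(2*z)/4 + z**2/2 + ∫(z*sin(2*z)/2) dz + ∫((z**3 - z**2 + 23*z - 11)/(z**4 - 7*z**3 + 19*z**2 - 63*z + 90)) dz.
Step 5. Integrate ∫(z*sin(2*z)/2) dz by parts with u = z, dv = (sin(2*z)/2) dz, so v = -cos(2*z)/4: now -z**2*log(z) - z**2*sin(2*z)/4 + z**2/2 - z*cos(2*z)/4 + ∫((z**3 - z**2 + 23*z - 11)/(z**4 - 7*z**3 + 19*z**2 - 63*z + 90)) dz + ∫(cos(2*z)/4) dz.
Step 6. Evaluate the standard form: now -z**2*log(z) - z**2*sin(2*z)/4 + z**2/2 - z*cos(2*z)/4 + sin(2*z)/8 + ∫((z**3 - z**2 + 23*z - 11)/(z**4 - 7*z**3 + 19*z**2 - 63*z + 90)) dz.
Step 7. Decompose ∫((z**3 - z**2 + 23*z - 11)/(z**4 - 7*z**3 + 19*z**2 - 63*z + 90)) dz by partial fractions, (z**3 - z**2 + 23*z - 11)/(z**4 - 7*z**3 + 19*z**2 - 63*z + 90) = -2/(z**2 + 9) - 1/(z - 2) + 2/(z - 5): now -z**2*log(z) - z**2*sin(2*z)/4 + z**2/2 - z*cos(2*z)/4 + sin(2*z)/8 + ∫(2/(z - 5)) dz + ∫(-1/(z - 2)) dz + ∫(-2/(z**2 + 9)) dz.
Step 8. Evaluate the standard form [assuming z > 2]: now -z**2*log(z) - z**2*sin(2*z)/4 + z**2/2 - z*cos(2*z)/4 - log(z - 2) + sin(2*z)/8 + ∫(2/(z - 5)) dz + ∫(-2/(z**2 + 9)) dz.
Step 9. Evaluate the standard form [assuming z > 5]: now -z**2*log(z) - z**2*sin(2*z)/4 + z**2/2 - z*cos(2*z)/4 + 2*log(z - 5) - log(z - 2) + sin(2*z)/8 + ∫(-2/(z**2 + 9)) dz.
Step 10. Evaluate the standard form: now -z**2*log(z) - z**2*sin(2*z)/4 + z**2/2 - z*cos(2*z)/4 + 2*log(z - 5) - log(z - 2) + sin(2*z)/8 - 2*atan(z/3)/3.
Answer: -z**2*log(z) - z**2*sin(2*z)/4 + z**2/2 - z*cos(2*z)/4 + 2*log(z - 5) - log(z - 2) + sin(2*z)/8 - 2*atan(z/3)/3.


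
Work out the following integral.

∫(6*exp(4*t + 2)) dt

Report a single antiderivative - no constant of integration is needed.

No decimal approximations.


Answer: 3*exp(4*t + 2)/2.


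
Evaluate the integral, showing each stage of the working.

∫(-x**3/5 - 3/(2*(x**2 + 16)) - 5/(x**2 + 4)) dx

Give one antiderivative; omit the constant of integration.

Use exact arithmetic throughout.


Step 1. Rewrite: now ∫(-x**3/5) dx + ∫(-5/(x**2 + 4)) dx + ∫(-3/(2*(x**2 + 16))) dx.
Step 2. Evaluate the standard form: now -5*atan(x/2)/2 + ∫(-x**3/5) dx + ∫(-3/(2*(x**2 + 16))) dx.
Step 3. Evaluate the standard form: now -3*atan(x/4)/8 - 5*atan(x/2)/2 + ∫(-x**3/5) dx.
Step 4. Evaluate the standard form: now -x**4/20 - 3*atan(x/4)/8 - 5*atan(x/2)/2.
Answer: -x**4/20 - 3*atan(x/4)/8 - 5*atan(x/2)/2.


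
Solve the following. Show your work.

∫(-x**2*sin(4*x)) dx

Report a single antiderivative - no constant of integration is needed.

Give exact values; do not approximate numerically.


Step 1. Integrate ∫(-x**2*sin(4*x)) dx by parts with u = x**2, dv = (-sin(4*x)) dx, so v = cos(4*x)/4: now x**2*cos(4*x)/4 + ∫(-x*cos(4*x)/2) dx.
Step 2. Integrate ∫(-x*cos(4*x)/2) dx by parts with u = x, dv = (-cos(4*x)/2) dx, so v = -sin(4*x)/8: now x**2*cos(4*x)/4 - x*sin(4*x)/8 + ∫(sin(4*x)/8) dx.
Step 3. Evaluate the standard form: now x**2*cos(4*x)/4 - x*sin(4*x)/8 - cos(4*x)/32.
Answer: x**2*cos(4*x)/4 - x*sin(4*x)/8 - cos(4*x)/32.


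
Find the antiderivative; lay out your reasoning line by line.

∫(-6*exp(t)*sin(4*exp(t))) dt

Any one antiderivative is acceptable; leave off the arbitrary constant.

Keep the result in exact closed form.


Step 1. Substitute u = exp(t), turning ∫(-6*exp(t)*sin(4*exp(t))) dt into ∫(-6*sin(4*u)) du: now ∫(-6*sin(4*u)) du.
Step 2. Evaluate the standard form: now 3*cos(4*u)/2.
Step 3. Substitute back u = exp(t): now 3*cos(4*exp(t))/2.
Answer: 3*cos(4*exp(t))/2.


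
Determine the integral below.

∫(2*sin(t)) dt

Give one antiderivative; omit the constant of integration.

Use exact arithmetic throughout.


Answer: -2*cos(t).


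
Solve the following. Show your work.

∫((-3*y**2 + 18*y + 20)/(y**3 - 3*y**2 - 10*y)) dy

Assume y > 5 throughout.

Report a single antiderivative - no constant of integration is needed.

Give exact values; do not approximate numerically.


Step 1. Decompose ∫((-3*y**2 + 18*y + 20)/(y**3 - 3*y**2 - 10*y)) dy by partial fractions, (-3*y**2 + 18*y + 20)/(y**3 - 3*y**2 - 10*y) = -2/(y + 2) + 1/(y - 5) - 2/y: now ∫(-2/y) dy + ∫(1/(y - 5)) dy + ∫(-2/(y + 2)) dy.
Step 2. Evaluate the standard form [assuming y > 0]: now -2*log(y) + ∫(1/(y - 5)) dy + ∫(-2/(y + 2)) dy.
Step 3. Evaluate the standard form [assuming y > -2]: now -2*log(y) - 2*log(y + 2) + ∫(1/(y - 5)) dy.
Step 4. Evaluate the standard form [assuming y > 5]: now -2*log(y) + log(y - 5) - 2*log(y + 2).
Answer: -2*log(y) + log(y - 5) - 2*log(y + 2).


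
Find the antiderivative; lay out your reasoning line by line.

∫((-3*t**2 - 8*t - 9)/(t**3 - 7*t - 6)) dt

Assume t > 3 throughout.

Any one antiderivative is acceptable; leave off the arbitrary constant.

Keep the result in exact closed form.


Step 1. Decompose ∫((-3*t**2 - 8*t - 9)/(t**3 - 7*t - 6)) dt by partial fractions, (-3*t**2 - 8*t - 9)/(t**3 - 7*t - 6) = -1/(t + 2) + 1/(t + 1) - 3/(t - 3): now ∫(-3/(t - 3)) dt + ∫(1/(t + 1)) dt + ∫(-1/(t + 2)) dt.
Step 2. Evaluate the standard form [assuming t > -1]: now log(t + 1) + ∫(-3/(t - 3)) dt + ∫(-1/(t + 2)) dt.
Step 3. Evaluate the standard form [assuming t > 3]: now -3*log(t - 3) + log(t + 1) + ∫(-1/(t + 2)) dt.
Step 4. Evaluate the standard form [assuming t > -2]: now -3*log(t - 3) + log(t + 1) - log(t + 2).
Answer: -3*log(t - 3) + log(t + 1) - log(t + 2).


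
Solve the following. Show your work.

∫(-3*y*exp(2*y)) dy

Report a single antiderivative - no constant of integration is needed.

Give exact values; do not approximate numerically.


Step 1. Integrate ∫(-3*y*exp(2*y)) dy by parts with u = y, dv = (-3*exp(2*y)) dy, so v = -3*exp(2*y)/2: now -3*y*exp(2*y)/2 + ∫(3*exp(2*y)/2) dy.
Step 2. Evaluate the standard form: now -3*y*exp(2*y)/2 + 3*exp(2*y)/4.
Answer: -3*y*exp(2*y)/2 + 3*exp(2*y)/4.


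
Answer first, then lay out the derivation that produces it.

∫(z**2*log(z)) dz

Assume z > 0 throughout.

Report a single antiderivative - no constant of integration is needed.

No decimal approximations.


The answer is z**3*log(z)/3 - z**3/9.
Step 1. Integrate ∫(z**2*log(z)) dz by parts with u = log(z), dv = (z**2) dz, so v = z**3/3 [assuming z > 0]: now z**3*log(z)/3 + ∫(-z**2/3) dz.
Step 2. Evaluate the standard form: now z**3*log(z)/3 - z**3/9.
Answer: z**3*log(z)/3 - z**3/9.


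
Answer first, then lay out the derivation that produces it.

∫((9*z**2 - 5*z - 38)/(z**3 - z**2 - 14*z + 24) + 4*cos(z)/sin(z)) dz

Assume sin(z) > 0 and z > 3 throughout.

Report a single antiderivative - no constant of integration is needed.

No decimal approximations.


The answer is 4*log(z - 3) + 2*log(z - 2) + 3*log(z + 4) + 4*log(sin(z)).
Step 1. Rewrite: now ∫((9*z**2 - 5*z - 38)/(z**3 - z**2 - 14*z + 24)) dz + ∫(4*cos(z)/sin(z)) dz.
Step 2. Decompose ∫((9*z**2 - 5*z - 38)/(z**3 - z**2 - 14*z + 24)) dz by partial fractions, (9*z**2 - 5*z - 38)/(z**3 - z**2 - 14*z + 24) = 3/(z + 4) + 2/(z - 2) + 4/(z - 3): now ∫(4*cos(z)/sin(z)) dz + ∫(4/(z - 3)) dz + ∫(2/(z - 2)) dz + ∫(3/(z + 4)) dz.
Step 3. Evaluate the standard form [assuming z > 3]: now 4*log(z - 3) + ∫(4*cos(z)/sin(z)) dz + ∫(2/(z - 2)) dz + ∫(3/(z + 4)) dz.
Step 4. Evaluate the standard form [assuming z > 2]: now 4*log(z - 3) + 2*log(z - 2) + ∫(4*cos(z)/sin(z)) dz + ∫(3/(z + 4)) dz.
Step 5. Evaluate the standard form [assuming z > -4]: now 4*log(z - 3) + 2*log(z - 2) + 3*log(z + 4) + ∫(4*cos(z)/sin(z)) dz.
Step 6. Substitute u = sin(z), turning ∫(4*cos(z)/sin(z)) dz into ∫(4/u) du: now 4*log(z - 3) + 2*log(z - 2) + 3*log(z + 4) + ∫(4/u) du.
Step 7. Evaluate the standard form [assuming u > 0]: now 4*log(u) + 4*log(z - 3) + 2*log(z - 2) + 3*log(z + 4).
Step 8. Substitute back u = sin(z): now 4*log(z - 3) + 2*log(z - 2) + 3*log(z + 4) + 4*log(sin(z)).
Answer: 4*log(z - 3) + 2*log(z - 2) + 3*log(z + 4) + 4*log(sin(z)).


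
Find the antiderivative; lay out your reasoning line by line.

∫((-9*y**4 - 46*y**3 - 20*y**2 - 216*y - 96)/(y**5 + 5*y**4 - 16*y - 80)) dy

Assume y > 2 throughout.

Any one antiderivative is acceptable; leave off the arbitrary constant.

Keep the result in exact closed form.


Step 1. Decompose ∫((-9*y**4 - 46*y**3 - 20*y**2 - 216*y - 96)/(y**5 + 5*y**4 - 16*y - 80)) dy by partial fractions, (-9*y**4 - 46*y**3 - 20*y**2 - 216*y - 96)/(y**5 + 5*y**4 - 16*y - 80) = 4/(y**2 + 4) + 1/(y + 5) - 5/(y + 2) - 5/(y - 2): now ∫(-5/(y - 2)) dy + ∫(-5/(y + 2)) dy + ∫(1/(y + 5)) dy + ∫(4/(y**2 + 4)) dy.
Step 2. Evaluate the standard form [assuming y > 2]: now -5*log(y - 2) + ∫(-5/(y + 2)) dy + ∫(1/(y + 5)) dy + ∫(4/(y**2 + 4)) dy.
Step 3. Evaluate the standard form [assuming y > -5]: now -5*log(y - 2) + log(y + 5) + ∫(-5/(y + 2)) dy + ∫(4/(y**2 + 4)) dy.
Step 4. Evaluate the standard form [assuming y > -2]: now -5*log(y - 2) - 5*log(y + 2) + log(y + 5) + ∫(4/(y**2 + 4)) dy.
Step 5. Evaluate the standard form: now -5*log(y - 2) - 5*log(y + 2) + log(y + 5) + 2*atan(y/2).
Answer: -5*log(y - 2) - 5*log(y + 2) + log(y + 5) + 2*atan(y/2).


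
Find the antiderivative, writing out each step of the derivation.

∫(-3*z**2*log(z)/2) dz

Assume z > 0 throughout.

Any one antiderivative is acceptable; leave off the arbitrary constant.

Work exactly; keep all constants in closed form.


Step 1. Integrate ∫(-3*z**2*log(z)/2) dz by parts with u = log(z), dv = (-3*z**2/2) dz, so v = -z**3/2 [assuming z > 0]: now -z**3*log(z)/2 + ∫(z**2/2) dz.
Step 2. Evaluate the standard form: now -z**3*log(z)/2 + z**3/6.
Answer: -z**3*log(z)/2 + z**3/6.


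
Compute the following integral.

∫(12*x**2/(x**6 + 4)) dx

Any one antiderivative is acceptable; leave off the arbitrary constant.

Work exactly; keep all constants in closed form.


Answer: 2*atan(x**3/2).


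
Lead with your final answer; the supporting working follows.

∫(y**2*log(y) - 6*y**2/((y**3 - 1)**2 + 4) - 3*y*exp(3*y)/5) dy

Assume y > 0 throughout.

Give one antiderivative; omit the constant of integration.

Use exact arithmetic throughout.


The answer is y**3*log(y)/3 - y**3/9 - y*exp(3*y)/5 + exp(3*y)/15 - atan(y**3/2 - 1/2).
Step 1. Rewrite: now ∫(-3*y*exp(3*y)/5) dy + ∫(-6*y**2/((y**3 - 1)**2 + 4)) dy + ∫(y**2*log(y)) dy.
Step 2. Integrate ∫(y**2*log(y)) dy by parts with u = log(y), dv = (y**2) dy, so v = y**3/3 [assuming y > 0]: now y**3*log(y)/3 + ∫(-y**2/3) dy + ∫(-3*y*exp(3*y)/5) dy + ∫(-6*y**2/((y**3 - 1)**2 + 4)) dy.
Step 3. Evaluate the standard form: now y**3*log(y)/3 - y**3/9 + ∫(-3*y*exp(3*y)/5) dy + ∫(-6*y**2/((y**3 - 1)**2 + 4)) dy.
Step 4. Integrate ∫(-3*y*exp(3*y)/5) dy by parts with u = y, dv = (-3*exp(3*y)/5) dy, so v = -exp(3*y)/5: now y**3*log(y)/3 - y**3/9 - y*exp(3*y)/5 + ∫(-6*y**2/((y**3 - 1)**2 + 4)) dy + ∫(exp(3*y)/5) dy.
Step 5. Evaluate the standard form: now y**3*log(y)/3 - y**3/9 - y*exp(3*y)/5 + exp(3*y)/15 + ∫(-6*y**2/((y**3 - 1)**2 + 4)) dy.
Step 6. Substitute u = y**3 - 1, turning ∫(-6*y**2/((y**3 - 1)**2 + 4)) dy into ∫(-2/(u**2 + 4)) du: now y**3*log(y)/3 - y**3/9 - y*exp(3*y)/5 + exp(3*y)/15 + ∫(-2/(u**2 + 4)) du.
Step 7. Evaluate the standard form: now y**3*log(y)/3 - y**3/9 - y*exp(3*y)/5 + exp(3*y)/15 - atan(u/2).
Step 8. Substitute back u = y**3 - 1: now y**3*log(y)/3 - y**3/9 - y*exp(3*y)/5 + exp(3*y)/15 - atan(y**3/2 - 1/2).
Answer: y**3*log(y)/3 - y**3/9 - y*exp(3*y)/5 + exp(3*y)/15 - atan(y**3/2 - 1/2).


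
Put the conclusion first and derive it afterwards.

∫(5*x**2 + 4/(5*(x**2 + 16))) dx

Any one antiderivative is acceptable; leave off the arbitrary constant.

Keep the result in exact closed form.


The answer is 5*x**3/3 + atan(x/4)/5.
Step 1. Rewrite: now ∫(5*x**2) dx + ∫(4/(5*(x**2 + 16))) dx.
Step 2. Evaluate the standard form: now 5*x**3/3 + ∫(4/(5*(x**2 + 16))) dx.
Step 3. Evaluate the standard form: now 5*x**3/3 + atan(x/4)/5.
Answer: 5*x**3/3 + atan(x/4)/5.


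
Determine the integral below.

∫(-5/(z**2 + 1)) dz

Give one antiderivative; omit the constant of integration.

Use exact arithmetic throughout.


Answer: -5*atan(z).


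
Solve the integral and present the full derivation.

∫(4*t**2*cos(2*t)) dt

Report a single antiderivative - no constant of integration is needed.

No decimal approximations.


Step 1. Integrate ∫(4*t**2*cos(2*t)) dt by parts with u = t**2, dv = (4*cos(2*t)) dt, so v = 2*sin(2*t): now 2*t**2*sin(2*t) + ∫(-4*t*sin(2*t)) dt.
Step 2. Integrate ∫(-4*t*sin(2*t)) dt by parts with u = t, dv = (-4*sin(2*t)) dt, so v = 2*cos(2*t): now 2*t**2*sin(2*t) + 2*t*cos(2*t) + ∫(-2*cos(2*t)) dt.
Step 3. Evaluate the standard form: now 2*t**2*sin(2*t) + 2*t*cos(2*t) - sin(2*t).
Answer: 2*t**2*sin(2*t) + 2*t*cos(2*t) - sin(2*t).


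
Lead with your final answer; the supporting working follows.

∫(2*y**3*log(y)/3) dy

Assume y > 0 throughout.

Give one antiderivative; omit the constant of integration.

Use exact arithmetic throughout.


The answer is y**4*log(y)/6 - y**4/24.
Step 1. Integrate ∫(2*y**3*log(y)/3) dy by parts with u = log(y), dv = (2*y**3/3) dy, so v = y**4/6 [assuming y > 0]: now y**4*log(y)/6 + ∫(-y**3/6) dy.
Step 2. Evaluate the standard form: now y**4*log(y)/6 - y**4/24.
Answer: y**4*log(y)/6 - y**4/24.


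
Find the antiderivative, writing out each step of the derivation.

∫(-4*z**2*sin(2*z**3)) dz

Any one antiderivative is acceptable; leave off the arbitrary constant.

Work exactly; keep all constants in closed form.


Step 1. Substitute u = z**3, turning ∫(-4*z**2*sin(2*z**3)) dz into ∫(-4*sin(2*u)/3) du: now ∫(-4*sin(2*u)/3) du.
Step 2. Evaluate the standard form: now 2*cos(2*u)/3.
Step 3. Substitute back u = z**3: now 2*cos(2*z**3)/3.
Answer: 2*cos(2*z**3)/3.


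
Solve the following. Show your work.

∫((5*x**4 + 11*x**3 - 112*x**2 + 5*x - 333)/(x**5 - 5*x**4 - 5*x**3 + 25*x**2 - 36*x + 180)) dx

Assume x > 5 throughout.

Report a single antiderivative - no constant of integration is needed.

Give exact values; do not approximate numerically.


Step 1. Decompose ∫((5*x**4 + 11*x**3 - 112*x**2 + 5*x - 333)/(x**5 - 5*x**4 - 5*x**3 + 25*x**2 - 36*x + 180)) dx by partial fractions, (5*x**4 + 11*x**3 - 112*x**2 + 5*x - 333)/(x**5 - 5*x**4 - 5*x**3 + 25*x**2 - 36*x + 180) = 3/(x**2 + 4) - 2/(x + 3) + 4/(x - 3) + 3/(x - 5): now ∫(3/(x - 5)) dx + ∫(4/(x - 3)) dx + ∫(-2/(x + 3)) dx + ∫(3/(x**2 + 4)) dx.
Step 2. Evaluate the standard form [assuming x > 5]: now 3*log(x - 5) + ∫(4/(x - 3)) dx + ∫(-2/(x + 3)) dx + ∫(3/(x**2 + 4)) dx.
Step 3. Evaluate the standard form [assuming x > -3]: now 3*log(x - 5) - 2*log(x + 3) + ∫(4/(x - 3)) dx + ∫(3/(x**2 + 4)) dx.
Step 4. Evaluate the standard form [assuming x > 3]: now 3*log(x - 5) + 4*log(x - 3) - 2*log(x + 3) + ∫(3/(x**2 + 4)) dx.
Step 5. Evaluate the standard form: now 3*log(x - 5) + 4*log(x - 3) - 2*log(x + 3) + 3*atan(x/2)/2.
Answer: 3*log(x - 5) + 4*log(x - 3) - 2*log(x + 3) + 3*atan(x/2)/2.


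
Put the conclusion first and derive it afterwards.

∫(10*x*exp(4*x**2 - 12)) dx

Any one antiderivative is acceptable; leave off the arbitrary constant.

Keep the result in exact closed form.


The answer is 5*exp(4*x**2 - 12)/4.
Step 1. Substitute u = x**2 - 3, turning ∫(10*x*exp(4*x**2 - 12)) dx into ∫(5*exp(4*u)) du: now ∫(5*exp(4*u)) du.
Step 2. Evaluate the standard form: now 5*exp(4*u)/4.
Step 3. Substitute back u = x**2 - 3: now 5*exp(4*x**2 - 12)/4.
Answer: 5*exp(4*x**2 - 12)/4.


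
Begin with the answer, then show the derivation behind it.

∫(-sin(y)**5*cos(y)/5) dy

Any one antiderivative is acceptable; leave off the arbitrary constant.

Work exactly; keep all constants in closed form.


The answer is -sin(y)**6/30.
Step 1. Substitute u = sin(y), turning ∫(-sin(y)**5*cos(y)/5) dy into ∫(-u**5/5) du: now ∫(-u**5/5) du.
Step 2. Evaluate the standard form: now -u**6/30.
Step 3. Substitute back u = sin(y): now -sin(y)**6/30.
Answer: -sin(y)**6/30.


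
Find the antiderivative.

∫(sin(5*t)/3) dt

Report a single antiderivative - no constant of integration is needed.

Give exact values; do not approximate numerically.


Answer: -cos(5*t)/15.


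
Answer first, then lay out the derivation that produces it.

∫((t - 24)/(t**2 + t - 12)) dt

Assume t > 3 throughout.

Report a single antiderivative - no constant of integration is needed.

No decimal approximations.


The answer is -3*log(t - 3) + 4*log(t + 4).
Step 1. Decompose ∫((t - 24)/(t**2 + t - 12)) dt by partial fractions, (t - 24)/(t**2 + t - 12) = 4/(t + 4) - 3/(t - 3): now ∫(-3/(t - 3)) dt + ∫(4/(t + 4)) dt.
Step 2. Evaluate the standard form [assuming t > -4]: now 4*log(t + 4) + ∫(-3/(t - 3)) dt.
Step 3. Evaluate the standard form [assuming t > 3]: now -3*log(t - 3) + 4*log(t + 4).
Answer: -3*log(t - 3) + 4*log(t + 4).


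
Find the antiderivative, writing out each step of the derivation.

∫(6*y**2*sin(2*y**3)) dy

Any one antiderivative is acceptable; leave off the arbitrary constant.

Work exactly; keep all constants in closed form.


Step 1. Substitute u = y**3, turning ∫(6*y**2*sin(2*y**3)) dy into ∫(2*sin(2*u)) du: now ∫(2*sin(2*u)) du.
Step 2. Evaluate the standard form: now -cos(2*u).
Step 3. Substitute back u = y**3: now -cos(2*y**3).
Answer: -cos(2*y**3).


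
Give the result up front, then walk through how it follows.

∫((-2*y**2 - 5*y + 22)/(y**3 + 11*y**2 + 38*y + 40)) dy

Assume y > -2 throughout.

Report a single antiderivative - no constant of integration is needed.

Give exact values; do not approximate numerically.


The answer is 4*log(y + 2) - 5*log(y + 4) - log(y + 5).
Step 1. Decompose ∫((-2*y**2 - 5*y + 22)/(y**3 + 11*y**2 + 38*y + 40)) dy by partial fractions, (-2*y**2 - 5*y + 22)/(y**3 + 11*y**2 + 38*y + 40) = -1/(y + 5) - 5/(y + 4) + 4/(y + 2): now ∫(4/(y + 2)) dy + ∫(-5/(y + 4)) dy + ∫(-1/(y + 5)) dy.
Step 2. Evaluate the standard form [assuming y > -4]: now -5*log(y + 4) + ∫(4/(y + 2)) dy + ∫(-1/(y + 5)) dy.
Step 3. Evaluate the standard form [assuming y > -2]: now 4*log(y + 2) - 5*log(y + 4) + ∫(-1/(y + 5)) dy.
Step 4. Evaluate the standard form [assuming y > -5]: now 4*log(y + 2) - 5*log(y + 4) - log(y + 5).
Answer: 4*log(y + 2) - 5*log(y + 4) - log(y + 5).


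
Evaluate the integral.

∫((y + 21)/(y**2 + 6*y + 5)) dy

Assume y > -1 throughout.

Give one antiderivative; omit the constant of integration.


Answer: 5*log(y + 1) - 4*log(y + 5).


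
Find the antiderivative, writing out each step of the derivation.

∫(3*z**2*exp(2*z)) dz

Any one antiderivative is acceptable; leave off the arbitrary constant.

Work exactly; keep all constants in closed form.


Step 1. Integrate ∫(3*z**2*exp(2*z)) dz by parts with u = z**2, dv = (3*exp(2*z)) dz, so v = 3*exp(2*z)/2: now 3*z**2*exp(2*z)/2 + ∫(-3*z*exp(2*z)) dz.
Step 2. Integrate ∫(-3*z*exp(2*z)) dz by parts with u = z, dv = (-3*exp(2*z)) dz, so v = -3*exp(2*z)/2: now 3*z**2*exp(2*z)/2 - 3*z*exp(2*z)/2 + ∫(3*exp(2*z)/2) dz.
Step 3. Evaluate the standard form: now 3*z**2*exp(2*z)/2 - 3*z*exp(2*z)/2 + 3*exp(2*z)/4.
Answer: 3*z**2*exp(2*z)/2 - 3*z*exp(2*z)/2 + 3*exp(2*z)/4.


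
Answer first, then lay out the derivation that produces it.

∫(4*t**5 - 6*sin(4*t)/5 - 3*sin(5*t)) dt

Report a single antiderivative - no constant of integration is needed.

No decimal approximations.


The answer is 2*t**6/3 + 3*cos(4*t)/10 + 3*cos(5*t)/5.
Step 1. Rewrite: now ∫(4*t**5) dt + ∫(-6*sin(4*t)/5) dt + ∫(-3*sin(5*t)) dt.
Step 2. Evaluate the standard form: now 3*cos(5*t)/5 + ∫(4*t**5) dt + ∫(-6*sin(4*t)/5) dt.
Step 3. Evaluate the standard form: now 2*t**6/3 + 3*cos(5*t)/5 + ∫(-6*sin(4*t)/5) dt.
Step 4. Evaluate the standard form: now 2*t**6/3 + 3*cos(4*t)/10 + 3*cos(5*t)/5.
Answer: 2*t**6/3 + 3*cos(4*t)/10 + 3*cos(5*t)/5.


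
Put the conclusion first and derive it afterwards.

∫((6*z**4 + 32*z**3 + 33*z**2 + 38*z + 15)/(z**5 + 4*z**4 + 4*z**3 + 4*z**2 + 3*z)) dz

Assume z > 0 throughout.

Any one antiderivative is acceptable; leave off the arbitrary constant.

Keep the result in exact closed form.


The answer is 5*log(z) + 4*log(z + 1) - 3*log(z + 3) + 3*atan(z).
Step 1. Decompose ∫((6*z**4 + 32*z**3 + 33*z**2 + 38*z + 15)/(z**5 + 4*z**4 + 4*z**3 + 4*z**2 + 3*z)) dz by partial fractions, (6*z**4 + 32*z**3 + 33*z**2 + 38*z + 15)/(z**5 + 4*z**4 + 4*z**3 + 4*z**2 + 3*z) = 3/(z**2 + 1) - 3/(z + 3) + 4/(z + 1) + 5/z: now ∫(5/z) dz + ∫(4/(z + 1)) dz + ∫(-3/(z + 3)) dz + ∫(3/(z**2 + 1)) dz.
Step 2. Evaluate the standard form [assuming z > -1]: now 4*log(z + 1) + ∫(5/z) dz + ∫(-3/(z + 3)) dz + ∫(3/(z**2 + 1)) dz.
Step 3. Evaluate the standard form [assuming z > 0]: now 5*log(z) + 4*log(z + 1) + ∫(-3/(z + 3)) dz + ∫(3/(z**2 + 1)) dz.
Step 4. Evaluate the standard form [assuming z > -3]: now 5*log(z) + 4*log(z + 1) - 3*log(z + 3) + ∫(3/(z**2 + 1)) dz.
Step 5. Evaluate the standard form: now 5*log(z) + 4*log(z + 1) - 3*log(z + 3) + 3*atan(z).
Answer: 5*log(z) + 4*log(z + 1) - 3*log(z + 3) + 3*atan(z).


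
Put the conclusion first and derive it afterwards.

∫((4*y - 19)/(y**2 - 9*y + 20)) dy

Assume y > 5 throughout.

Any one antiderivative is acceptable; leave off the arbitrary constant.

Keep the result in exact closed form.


The answer is log(y - 5) + 3*log(y - 4).
Step 1. Decompose ∫((4*y - 19)/(y**2 - 9*y + 20)) dy by partial fractions, (4*y - 19)/(y**2 - 9*y + 20) = 3/(y - 4) + 1/(y - 5): now ∫(1/(y - 5)) dy + ∫(3/(y - 4)) dy.
Step 2. Evaluate the standard form [assuming y > 4]: now 3*log(y - 4) + ∫(1/(y - 5)) dy.
Step 3. Evaluate the standard form [assuming y > 5]: now log(y - 5) + 3*log(y - 4).
Answer: log(y - 5) + 3*log(y - 4).


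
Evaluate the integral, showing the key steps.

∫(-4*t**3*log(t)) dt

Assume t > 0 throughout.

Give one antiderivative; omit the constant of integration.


Step 1. Integrate ∫(-4*t**3*log(t)) dt by parts with u = log(t), dv = (-4*t**3) dt, so v = -t**4 [assuming t > 0]: now -t**4*log(t) + ∫(t**3) dt.
Step 2. Evaluate the standard form: now -t**4*log(t) + t**4/4.
Answer: -t**4*log(t) + t**4/4.


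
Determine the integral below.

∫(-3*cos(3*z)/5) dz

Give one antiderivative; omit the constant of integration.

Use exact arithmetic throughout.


Answer: -sin(3*z)/5.


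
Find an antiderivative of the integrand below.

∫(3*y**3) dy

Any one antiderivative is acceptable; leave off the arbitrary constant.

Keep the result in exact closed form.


Answer: 3*y**4/4.


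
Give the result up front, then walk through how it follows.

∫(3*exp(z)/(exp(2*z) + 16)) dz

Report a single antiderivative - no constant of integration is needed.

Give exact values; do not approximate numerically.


The answer is 3*atan(exp(z)/4)/4.
Step 1. Substitute u = exp(z), turning ∫(3*exp(z)/(exp(2*z) + 16)) dz into ∫(3/(u**2 + 16)) du: now ∫(3/(u**2 + 16)) du.
Step 2. Evaluate the standard form: now 3*atan(u/4)/4.
Step 3. Substitute back u = exp(z): now 3*atan(exp(z)/4)/4.
Answer: 3*atan(exp(z)/4)/4.


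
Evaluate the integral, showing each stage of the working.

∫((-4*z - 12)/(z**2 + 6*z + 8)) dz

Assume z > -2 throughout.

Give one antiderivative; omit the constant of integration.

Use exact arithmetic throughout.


Step 1. Decompose ∫((-4*z - 12)/(z**2 + 6*z + 8)) dz by partial fractions, (-4*z - 12)/(z**2 + 6*z + 8) = -2/(z + 4) - 2/(z + 2): now ∫(-2/(z + 2)) dz + ∫(-2/(z + 4)) dz.
Step 2. Evaluate the standard form [assuming z > -4]: now -2*log(z + 4) + ∫(-2/(z + 2)) dz.
Step 3. Evaluate the standard form [assuming z > -2]: now -2*log(z + 2) - 2*log(z + 4).
Answer: -2*log(z + 2) - 2*log(z + 4).


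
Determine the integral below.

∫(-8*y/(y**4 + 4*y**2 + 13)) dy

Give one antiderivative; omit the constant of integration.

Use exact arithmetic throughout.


Answer: -4*atan(y**2/3 + 2/3)/3.


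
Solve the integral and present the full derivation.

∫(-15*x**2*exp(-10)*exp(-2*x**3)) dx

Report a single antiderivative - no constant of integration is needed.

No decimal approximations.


Step 1. Substitute u = x**3 + 5, turning ∫(-15*x**2*exp(-10)*exp(-2*x**3)) dx into ∫(-5*exp(-2*u)) du: now ∫(-5*exp(-2*u)) du.
Step 2. Evaluate the standard form: now 5*exp(-2*u)/2.
Step 3. Substitute back u = x**3 + 5: now 5*exp(-2*x**3 - 10)/2.
Answer: 5*exp(-2*x**3 - 10)/2.


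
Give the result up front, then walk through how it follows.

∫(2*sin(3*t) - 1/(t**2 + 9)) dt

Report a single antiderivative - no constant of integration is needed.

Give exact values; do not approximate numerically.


The answer is -2*cos(3*t)/3 - atan(t/3)/3.
Step 1. Rewrite: now ∫(-1/(t**2 + 9)) dt + ∫(2*sin(3*t)) dt.
Step 2. Evaluate the standard form: now -atan(t/3)/3 + ∫(2*sin(3*t)) dt.
Step 3. Evaluate the standard form: now -2*cos(3*t)/3 - atan(t/3)/3.
Answer: -2*cos(3*t)/3 - atan(t/3)/3.


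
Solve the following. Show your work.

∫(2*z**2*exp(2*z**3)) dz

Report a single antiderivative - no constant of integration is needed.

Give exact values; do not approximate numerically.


Step 1. Substitute u = z**3, turning ∫(2*z**2*exp(2*z**3)) dz into ∫(2*exp(2*u)/3) du: now ∫(2*exp(2*u)/3) du.
Step 2. Evaluate the standard form: now exp(2*u)/3.
Step 3. Substitute back u = z**3: now exp(2*z**3)/3.
Answer: exp(2*z**3)/3.


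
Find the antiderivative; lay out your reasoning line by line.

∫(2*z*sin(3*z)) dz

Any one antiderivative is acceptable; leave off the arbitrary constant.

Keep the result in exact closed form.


Step 1. Integrate ∫(2*z*sin(3*z)) dz by parts with u = z, dv = (2*sin(3*z)) dz, so v = -2*cos(3*z)/3: now -2*z*cos(3*z)/3 + ∫(2*cos(3*z)/3) dz.
Step 2. Evaluate the standard form: now -2*z*cos(3*z)/3 + 2*sin(3*z)/9.
Answer: -2*z*cos(3*z)/3 + 2*sin(3*z)/9.


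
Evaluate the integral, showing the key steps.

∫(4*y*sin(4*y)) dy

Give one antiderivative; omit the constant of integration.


Step 1. Integrate ∫(4*y*sin(4*y)) dy by parts with u = y, dv = (4*sin(4*y)) dy, so v = -cos(4*y): now -y*cos(4*y) + ∫(cos(4*y)) dy.
Step 2. Evaluate the standard form: now -y*cos(4*y) + sin(4*y)/4.
Answer: -y*cos(4*y) + sin(4*y)/4.


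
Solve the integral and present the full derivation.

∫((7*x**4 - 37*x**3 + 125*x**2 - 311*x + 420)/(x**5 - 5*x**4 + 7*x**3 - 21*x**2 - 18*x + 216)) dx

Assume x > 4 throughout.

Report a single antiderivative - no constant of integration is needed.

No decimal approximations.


Step 1. Decompose ∫((7*x**4 - 37*x**3 + 125*x**2 - 311*x + 420)/(x**5 - 5*x**4 + 7*x**3 - 21*x**2 - 18*x + 216)) dx by partial fractions, (7*x**4 - 37*x**3 + 125*x**2 - 311*x + 420)/(x**5 - 5*x**4 + 7*x**3 - 21*x**2 - 18*x + 216) = -2/(x**2 + 9) + 5/(x + 2) - 2/(x - 3) + 4/(x - 4): now ∫(4/(x - 4)) dx + ∫(-2/(x - 3)) dx + ∫(5/(x + 2)) dx + ∫(-2/(x**2 + 9)) dx.
Step 2. Evaluate the standard form [assuming x > -2]: now 5*log(x + 2) + ∫(4/(x - 4)) dx + ∫(-2/(x - 3)) dx + ∫(-2/(x**2 + 9)) dx.
Step 3. Evaluate the standard form [assuming x > 3]: now -2*log(x - 3) + 5*log(x + 2) + ∫(4/(x - 4)) dx + ∫(-2/(x**2 + 9)) dx.
Step 4. Evaluate the standard form [assuming x > 4]: now 4*log(x - 4) - 2*log(x - 3) + 5*log(x + 2) + ∫(-2/(x**2 + 9)) dx.
Step 5. Evaluate the standard form: now 4*log(x - 4) - 2*log(x - 3) + 5*log(x + 2) - 2*atan(x/3)/3.
Answer: 4*log(x - 4) - 2*log(x - 3) + 5*log(x + 2) - 2*atan(x/3)/3.


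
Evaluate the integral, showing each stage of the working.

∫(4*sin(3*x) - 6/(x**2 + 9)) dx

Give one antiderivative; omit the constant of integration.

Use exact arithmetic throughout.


Step 1. Rewrite: now ∫(-6/(x**2 + 9)) dx + ∫(4*sin(3*x)) dx.
Step 2. Evaluate the standard form: now -2*atan(x/3) + ∫(4*sin(3*x)) dx.
Step 3. Evaluate the standard form: now -4*cos(3*x)/3 - 2*atan(x/3).
Answer: -4*cos(3*x)/3 - 2*atan(x/3).


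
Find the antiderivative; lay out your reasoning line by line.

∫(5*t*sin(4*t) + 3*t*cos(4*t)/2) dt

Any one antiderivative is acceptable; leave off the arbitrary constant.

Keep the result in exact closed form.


Step 1. Rewrite: now ∫(5*t*sin(4*t)) dt + ∫(3*t*cos(4*t)/2) dt.
Step 2. Integrate ∫(5*t*sin(4*t)) dt by parts with u = t, dv = (5*sin(4*t)) dt, so v = -5*cos(4*t)/4: now -5*t*cos(4*t)/4 + ∫(3*t*cos(4*t)/2) dt + ∫(5*cos(4*t)/4) dt.
Step 3. Evaluate the standard form: now -5*t*cos(4*t)/4 + 5*sin(4*t)/16 + ∫(3*t*cos(4*t)/2) dt.
Step 4. Integrate ∫(3*t*cos(4*t)/2) dt by parts with u = t, dv = (3*cos(4*t)/2) dt, so v = 3*sin(4*t)/8: now 3*t*sin(4*t)/8 - 5*t*cos(4*t)/4 + 5*sin(4*t)/16 + ∫(-3*sin(4*t)/8) dt.
Step 5. Evaluate the standard form: now 3*t*sin(4*t)/8 - 5*t*cos(4*t)/4 + 5*sin(4*t)/16 + 3*cos(4*t)/32.
Answer: 3*t*sin(4*t)/8 - 5*t*cos(4*t)/4 + 5*sin(4*t)/16 + 3*cos(4*t)/32.


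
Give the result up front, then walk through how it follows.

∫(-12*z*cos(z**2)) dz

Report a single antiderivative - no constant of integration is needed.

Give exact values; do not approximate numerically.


The answer is -6*sin(z**2).
Step 1. Substitute u = z**2, turning ∫(-12*z*cos(z**2)) dz into ∫(-6*cos(u)) du: now ∫(-6*cos(u)) du.
Step 2. Evaluate the standard form: now -6*sin(u).
Step 3. Substitute back u = z**2: now -6*sin(z**2).
Answer: -6*sin(z**2).


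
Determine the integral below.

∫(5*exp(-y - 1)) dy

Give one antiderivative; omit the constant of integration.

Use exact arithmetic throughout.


Answer: -5*exp(-y - 1).


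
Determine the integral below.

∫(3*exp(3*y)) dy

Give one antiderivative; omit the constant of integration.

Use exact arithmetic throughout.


Answer: exp(3*y).


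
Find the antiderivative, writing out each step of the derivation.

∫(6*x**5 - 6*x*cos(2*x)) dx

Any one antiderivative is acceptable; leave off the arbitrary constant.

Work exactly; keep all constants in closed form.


Step 1. Rewrite: now ∫(6*x**5) dx + ∫(-6*x*cos(2*x)) dx.
Step 2. Evaluate the standard form: now x**6 + ∫(-6*x*cos(2*x)) dx.
Step 3. Integrate ∫(-6*x*cos(2*x)) dx by parts with u = x, dv = (-6*cos(2*x)) dx, so v = -3*sin(2*x): now x**6 - 3*x*sin(2*x) + ∫(3*sin(2*x)) dx.
Step 4. Evaluate the standard form: now x**6 - 3*x*sin(2*x) - 3*cos(2*x)/2.
Answer: x**6 - 3*x*sin(2*x) - 3*cos(2*x)/2.


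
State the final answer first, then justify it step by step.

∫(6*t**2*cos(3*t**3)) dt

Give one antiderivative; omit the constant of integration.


The answer is 2*sin(3*t**3)/3.
Step 1. Substitute u = t**3, turning ∫(6*t**2*cos(3*t**3)) dt into ∫(2*cos(3*u)) du: now ∫(2*cos(3*u)) du.
Step 2. Evaluate the standard form: now 2*sin(3*u)/3.
Step 3. Substitute back u = t**3: now 2*sin(3*t**3)/3.
Answer: 2*sin(3*t**3)/3.


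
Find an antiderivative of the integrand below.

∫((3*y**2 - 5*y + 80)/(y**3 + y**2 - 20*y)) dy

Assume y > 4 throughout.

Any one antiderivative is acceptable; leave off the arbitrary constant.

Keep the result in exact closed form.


Answer: -4*log(y) + 3*log(y - 4) + 4*log(y + 5).


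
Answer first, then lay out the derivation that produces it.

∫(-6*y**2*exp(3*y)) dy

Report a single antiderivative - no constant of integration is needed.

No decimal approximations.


The answer is -2*y**2*exp(3*y) + 4*y*exp(3*y)/3 - 4*exp(3*y)/9.
Step 1. Integrate ∫(-6*y**2*exp(3*y)) dy by parts with u = y**2, dv = (-6*exp(3*y)) dy, so v = -2*exp(3*y): now -2*y**2*exp(3*y) + ∫(4*y*exp(3*y)) dy.
Step 2. Integrate ∫(4*y*exp(3*y)) dy by parts with u = y, dv = (4*exp(3*y)) dy, so v = 4*exp(3*y)/3: now -2*y**2*exp(3*y) + 4*y*exp(3*y)/3 + ∫(-4*exp(3*y)/3) dy.
Step 3. Evaluate the standard form: now -2*y**2*exp(3*y) + 4*y*exp(3*y)/3 - 4*exp(3*y)/9.
Answer: -2*y**2*exp(3*y) + 4*y*exp(3*y)/3 - 4*exp(3*y)/9.


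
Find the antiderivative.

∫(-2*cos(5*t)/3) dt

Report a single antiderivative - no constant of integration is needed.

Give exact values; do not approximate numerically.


Answer: -2*sin(5*t)/15.


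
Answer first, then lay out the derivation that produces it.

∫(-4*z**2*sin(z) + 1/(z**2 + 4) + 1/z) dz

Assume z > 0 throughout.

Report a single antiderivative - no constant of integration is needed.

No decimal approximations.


The answer is 4*z**2*cos(z) - 8*z*sin(z) + log(z) - 8*cos(z) + atan(z/2)/2.
Step 1. Rewrite: now ∫(1/z) dz + ∫(-4*z**2*sin(z)) dz + ∫(1/(z**2 + 4)) dz.
Step 2. Integrate ∫(-4*z**2*sin(z)) dz by parts with u = z**2, dv = (-4*sin(z)) dz, so v = 4*cos(z): now 4*z**2*cos(z) + ∫(1/z) dz + ∫(-8*z*cos(z)) dz + ∫(1/(z**2 + 4)) dz.
Step 3. Integrate ∫(-8*z*cos(z)) dz by parts with u = z, dv = (-8*cos(z)) dz, so v = -8*sin(z): now 4*z**2*cos(z) - 8*z*sin(z) + ∫(1/z) dz + ∫(1/(z**2 + 4)) dz + ∫(8*sin(z)) dz.
Step 4. Evaluate the standard form: now 4*z**2*cos(z) - 8*z*sin(z) - 8*cos(z) + ∫(1/z) dz + ∫(1/(z**2 + 4)) dz.
Step 5. Evaluate the standard form: now 4*z**2*cos(z) - 8*z*sin(z) - 8*cos(z) + atan(z/2)/2 + ∫(1/z) dz.
Step 6. Evaluate the standard form [assuming z > 0]: now 4*z**2*cos(z) - 8*z*sin(z) + log(z) - 8*cos(z) + atan(z/2)/2.
Answer: 4*z**2*cos(z) - 8*z*sin(z) + log(z) - 8*cos(z) + atan(z/2)/2.


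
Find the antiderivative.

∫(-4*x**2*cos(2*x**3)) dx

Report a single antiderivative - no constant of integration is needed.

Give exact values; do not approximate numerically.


Answer: -2*sin(2*x**3)/3.


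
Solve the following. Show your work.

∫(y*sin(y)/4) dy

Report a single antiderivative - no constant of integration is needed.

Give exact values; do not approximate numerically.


Step 1. Integrate ∫(y*sin(y)/4) dy by parts with u = y, dv = (sin(y)/4) dy, so v = -cos(y)/4: now -y*cos(y)/4 + ∫(cos(y)/4) dy.
Step 2. Evaluate the standard form: now -y*cos(y)/4 + sin(y)/4.
Answer: -y*cos(y)/4 + sin(y)/4.


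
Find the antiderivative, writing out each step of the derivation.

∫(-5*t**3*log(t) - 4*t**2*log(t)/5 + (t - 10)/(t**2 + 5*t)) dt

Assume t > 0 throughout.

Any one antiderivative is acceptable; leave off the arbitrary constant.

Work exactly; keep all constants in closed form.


Step 1. Rewrite: now ∫(-4*t**2*log(t)/5) dt + ∫(-5*t**3*log(t)) dt + ∫((t - 10)/(t**2 + 5*t)) dt.
Step 2. Integrate ∫(-4*t**2*log(t)/5) dt by parts with u = log(t), dv = (-4*t**2/5) dt, so v = -4*t**3/15 [assuming t > 0]: now -4*t**3*log(t)/15 + ∫(4*t**2/15) dt + ∫(-5*t**3*log(t)) dt + ∫((t - 10)/(t**2 + 5*t)) dt.
Step 3. Evaluate the standard form: now -4*t**3*log(t)/15 + 4*t**3/45 + ∫(-5*t**3*log(t)) dt + ∫((t - 10)/(t**2 + 5*t)) dt.
Step 4. Integrate ∫(-5*t**3*log(t)) dt by parts with u = log(t), dv = (-5*t**3) dt, so v = -5*t**4/4 [assuming t > 0]: now -5*t**4*log(t)/4 - 4*t**3*log(t)/15 + 4*t**3/45 + ∫(5*t**3/4) dt + ∫((t - 10)/(t**2 + 5*t)) dt.
Step 5. Evaluate the standard form: now -5*t**4*log(t)/4 + 5*t**4/16 - 4*t**3*log(t)/15 + 4*t**3/45 + ∫((t - 10)/(t**2 + 5*t)) dt.
Step 6. Decompose ∫((t - 10)/(t**2 + 5*t)) dt by partial fractions, (t - 10)/(t**2 + 5*t) = 3/(t + 5) - 2/t: now -5*t**4*log(t)/4 + 5*t**4/16 - 4*t**3*log(t)/15 + 4*t**3/45 + ∫(-2/t) dt + ∫(3/(t + 5)) dt.
Step 7. Evaluate the standard form [assuming t > -5]: now -5*t**4*log(t)/4 + 5*t**4/16 - 4*t**3*log(t)/15 + 4*t**3/45 + 3*log(t + 5) + ∫(-2/t) dt.
Step 8. Evaluate the standard form [assuming t > 0]: now -5*t**4*log(t)/4 + 5*t**4/16 - 4*t**3*log(t)/15 + 4*t**3/45 - 2*log(t) + 3*log(t + 5).
Answer: -5*t**4*log(t)/4 + 5*t**4/16 - 4*t**3*log(t)/15 + 4*t**3/45 - 2*log(t) + 3*log(t + 5).


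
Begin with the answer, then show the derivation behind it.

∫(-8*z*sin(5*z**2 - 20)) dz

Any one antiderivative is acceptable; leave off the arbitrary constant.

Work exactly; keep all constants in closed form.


The answer is 4*cos(5*z**2 - 20)/5.
Step 1. Substitute u = z**2 - 4, turning ∫(-8*z*sin(5*z**2 - 20)) dz into ∫(-4*sin(5*u)) du: now ∫(-4*sin(5*u)) du.
Step 2. Evaluate the standard form: now 4*cos(5*u)/5.
Step 3. Substitute back u = z**2 - 4: now 4*cos(5*z**2 - 20)/5.
Answer: 4*cos(5*z**2 - 20)/5.


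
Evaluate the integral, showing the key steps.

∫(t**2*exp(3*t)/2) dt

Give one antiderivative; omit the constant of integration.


Step 1. Integrate ∫(t**2*exp(3*t)/2) dt by parts with u = t**2, dv = (exp(3*t)/2) dt, so v = exp(3*t)/6: now t**2*exp(3*t)/6 + ∫(-t*exp(3*t)/3) dt.
Step 2. Integrate ∫(-t*exp(3*t)/3) dt by parts with u = t, dv = (-exp(3*t)/3) dt, so v = -exp(3*t)/9: now t**2*exp(3*t)/6 - t*exp(3*t)/9 + ∫(exp(3*t)/9) dt.
Step 3. Evaluate the standard form: now t**2*exp(3*t)/6 - t*exp(3*t)/9 + exp(3*t)/27.
Answer: t**2*exp(3*t)/6 - t*exp(3*t)/9 + exp(3*t)/27.


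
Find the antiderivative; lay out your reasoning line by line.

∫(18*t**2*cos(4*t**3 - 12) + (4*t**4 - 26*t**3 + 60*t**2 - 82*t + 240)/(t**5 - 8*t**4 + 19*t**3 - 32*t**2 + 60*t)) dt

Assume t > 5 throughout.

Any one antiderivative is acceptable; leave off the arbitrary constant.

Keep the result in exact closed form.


Step 1. Rewrite: now ∫(18*t**2*cos(4*t**3 - 12)) dt + ∫((4*t**4 - 26*t**3 + 60*t**2 - 82*t + 240)/(t**5 - 8*t**4 + 19*t**3 - 32*t**2 + 60*t)) dt.
Step 2. Decompose ∫((4*t**4 - 26*t**3 + 60*t**2 - 82*t + 240)/(t**5 - 8*t**4 + 19*t**3 - 32*t**2 + 60*t)) dt by partial fractions, (4*t**4 - 26*t**3 + 60*t**2 - 82*t + 240)/(t**5 - 8*t**4 + 19*t**3 - 32*t**2 + 60*t) = 2/(t**2 + 4) - 2/(t - 3) + 2/(t - 5) + 4/t: now ∫(4/t) dt + ∫(18*t**2*cos(4*t**3 - 12)) dt + ∫(2/(t - 5)) dt + ∫(-2/(t - 3)) dt + ∫(2/(t**2 + 4)) dt.
Step 3. Evaluate the standard form [assuming t > 5]: now 2*log(t - 5) + ∫(4/t) dt + ∫(18*t**2*cos(4*t**3 - 12)) dt + ∫(-2/(t - 3)) dt + ∫(2/(t**2 + 4)) dt.
Step 4. Evaluate the standard form [assuming t > 3]: now 2*log(t - 5) - 2*log(t - 3) + ∫(4/t) dt + ∫(18*t**2*cos(4*t**3 - 12)) dt + ∫(2/(t**2 + 4)) dt.
Step 5. Evaluate the standard form [assuming t > 0]: now 4*log(t) + 2*log(t - 5) - 2*log(t - 3) + ∫(18*t**2*cos(4*t**3 - 12)) dt + ∫(2/(t**2 + 4)) dt.
Step 6. Evaluate the standard form: now 4*log(t) + 2*log(t - 5) - 2*log(t - 3) + atan(t/2) + ∫(18*t**2*cos(4*t**3 - 12)) dt.
Step 7. Substitute u = t**3 - 3, turning ∫(18*t**2*cos(4*t**3 - 12)) dt into ∫(6*cos(4*u)) du: now 4*log(t) + 2*log(t - 5) - 2*log(t - 3) + atan(t/2) + ∫(6*cos(4*u)) du.
Step 8. Evaluate the standard form: now 4*log(t) + 2*log(t - 5) - 2*log(t - 3) + 3*sin(4*u)/2 + atan(t/2).
Step 9. Substitute back u = t**3 - 3: now 4*log(t) + 2*log(t - 5) - 2*log(t - 3) + 3*sin(4*t**3 - 12)/2 + atan(t/2).
Answer: 4*log(t) + 2*log(t - 5) - 2*log(t - 3) + 3*sin(4*t**3 - 12)/2 + atan(t/2).


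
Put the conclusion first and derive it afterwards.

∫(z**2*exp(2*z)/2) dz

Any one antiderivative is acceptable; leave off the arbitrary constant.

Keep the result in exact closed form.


The answer is z**2*exp(2*z)/4 - z*exp(2*z)/4 + exp(2*z)/8.
Step 1. Integrate ∫(z**2*exp(2*z)/2) dz by parts with u = z**2, dv = (exp(2*z)/2) dz, so v = exp(2*z)/4: now z**2*exp(2*z)/4 + ∫(-z*exp(2*z)/2) dz.
Step 2. Integrate ∫(-z*exp(2*z)/2) dz by parts with u = z, dv = (-exp(2*z)/2) dz, so v = -exp(2*z)/4: now z**2*exp(2*z)/4 - z*exp(2*z)/4 + ∫(exp(2*z)/4) dz.
Step 3. Evaluate the standard form: now z**2*exp(2*z)/4 - z*exp(2*z)/4 + exp(2*z)/8.
Answer: z**2*exp(2*z)/4 - z*exp(2*z)/4 + exp(2*z)/8.
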